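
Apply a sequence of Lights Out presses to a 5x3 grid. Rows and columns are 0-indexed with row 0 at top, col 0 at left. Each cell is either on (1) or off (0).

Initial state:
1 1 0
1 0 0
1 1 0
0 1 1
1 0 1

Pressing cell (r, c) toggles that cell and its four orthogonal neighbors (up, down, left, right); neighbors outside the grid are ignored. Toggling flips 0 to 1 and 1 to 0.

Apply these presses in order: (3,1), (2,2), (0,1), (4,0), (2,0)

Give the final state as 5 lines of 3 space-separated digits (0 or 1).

Answer: 0 0 1
0 1 1
0 0 1
1 0 1
0 0 1

Derivation:
After press 1 at (3,1):
1 1 0
1 0 0
1 0 0
1 0 0
1 1 1

After press 2 at (2,2):
1 1 0
1 0 1
1 1 1
1 0 1
1 1 1

After press 3 at (0,1):
0 0 1
1 1 1
1 1 1
1 0 1
1 1 1

After press 4 at (4,0):
0 0 1
1 1 1
1 1 1
0 0 1
0 0 1

After press 5 at (2,0):
0 0 1
0 1 1
0 0 1
1 0 1
0 0 1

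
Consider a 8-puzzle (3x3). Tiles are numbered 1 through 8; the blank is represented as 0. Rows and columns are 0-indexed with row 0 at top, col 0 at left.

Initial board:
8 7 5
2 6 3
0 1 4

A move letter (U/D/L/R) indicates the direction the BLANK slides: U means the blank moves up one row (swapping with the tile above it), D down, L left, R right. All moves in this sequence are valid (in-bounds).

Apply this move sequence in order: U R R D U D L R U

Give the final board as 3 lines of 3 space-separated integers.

Answer: 8 7 5
6 3 0
2 1 4

Derivation:
After move 1 (U):
8 7 5
0 6 3
2 1 4

After move 2 (R):
8 7 5
6 0 3
2 1 4

After move 3 (R):
8 7 5
6 3 0
2 1 4

After move 4 (D):
8 7 5
6 3 4
2 1 0

After move 5 (U):
8 7 5
6 3 0
2 1 4

After move 6 (D):
8 7 5
6 3 4
2 1 0

After move 7 (L):
8 7 5
6 3 4
2 0 1

After move 8 (R):
8 7 5
6 3 4
2 1 0

After move 9 (U):
8 7 5
6 3 0
2 1 4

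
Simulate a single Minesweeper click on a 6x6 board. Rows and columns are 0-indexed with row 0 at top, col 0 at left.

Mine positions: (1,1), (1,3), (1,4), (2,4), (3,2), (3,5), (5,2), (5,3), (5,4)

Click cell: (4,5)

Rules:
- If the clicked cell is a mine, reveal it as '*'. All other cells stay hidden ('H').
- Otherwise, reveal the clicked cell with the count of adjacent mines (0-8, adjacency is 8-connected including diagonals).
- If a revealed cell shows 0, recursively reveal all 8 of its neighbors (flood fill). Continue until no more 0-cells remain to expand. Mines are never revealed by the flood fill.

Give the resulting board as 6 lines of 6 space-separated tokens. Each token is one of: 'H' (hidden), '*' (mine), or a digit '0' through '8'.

H H H H H H
H H H H H H
H H H H H H
H H H H H H
H H H H H 2
H H H H H H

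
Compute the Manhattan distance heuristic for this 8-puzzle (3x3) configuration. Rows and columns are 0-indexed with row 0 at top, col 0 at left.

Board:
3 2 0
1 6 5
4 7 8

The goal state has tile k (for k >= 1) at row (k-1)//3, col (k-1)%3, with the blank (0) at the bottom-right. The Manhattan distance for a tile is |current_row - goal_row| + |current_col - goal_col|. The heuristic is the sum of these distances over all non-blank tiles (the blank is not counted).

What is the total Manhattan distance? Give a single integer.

Tile 3: at (0,0), goal (0,2), distance |0-0|+|0-2| = 2
Tile 2: at (0,1), goal (0,1), distance |0-0|+|1-1| = 0
Tile 1: at (1,0), goal (0,0), distance |1-0|+|0-0| = 1
Tile 6: at (1,1), goal (1,2), distance |1-1|+|1-2| = 1
Tile 5: at (1,2), goal (1,1), distance |1-1|+|2-1| = 1
Tile 4: at (2,0), goal (1,0), distance |2-1|+|0-0| = 1
Tile 7: at (2,1), goal (2,0), distance |2-2|+|1-0| = 1
Tile 8: at (2,2), goal (2,1), distance |2-2|+|2-1| = 1
Sum: 2 + 0 + 1 + 1 + 1 + 1 + 1 + 1 = 8

Answer: 8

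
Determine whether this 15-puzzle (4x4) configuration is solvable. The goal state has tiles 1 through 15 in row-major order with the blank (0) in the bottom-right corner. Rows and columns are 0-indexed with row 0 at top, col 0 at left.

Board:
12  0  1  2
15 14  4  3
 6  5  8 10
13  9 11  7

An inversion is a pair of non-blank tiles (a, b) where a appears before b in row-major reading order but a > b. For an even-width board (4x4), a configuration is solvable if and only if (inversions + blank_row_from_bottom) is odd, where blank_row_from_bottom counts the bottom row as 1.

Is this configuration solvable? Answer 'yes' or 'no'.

Answer: no

Derivation:
Inversions: 42
Blank is in row 0 (0-indexed from top), which is row 4 counting from the bottom (bottom = 1).
42 + 4 = 46, which is even, so the puzzle is not solvable.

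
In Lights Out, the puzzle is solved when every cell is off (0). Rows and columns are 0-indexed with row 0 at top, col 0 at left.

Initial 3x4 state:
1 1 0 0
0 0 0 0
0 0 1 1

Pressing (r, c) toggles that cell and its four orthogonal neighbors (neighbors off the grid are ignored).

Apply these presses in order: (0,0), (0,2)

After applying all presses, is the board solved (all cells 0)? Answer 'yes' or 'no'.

Answer: no

Derivation:
After press 1 at (0,0):
0 0 0 0
1 0 0 0
0 0 1 1

After press 2 at (0,2):
0 1 1 1
1 0 1 0
0 0 1 1

Lights still on: 7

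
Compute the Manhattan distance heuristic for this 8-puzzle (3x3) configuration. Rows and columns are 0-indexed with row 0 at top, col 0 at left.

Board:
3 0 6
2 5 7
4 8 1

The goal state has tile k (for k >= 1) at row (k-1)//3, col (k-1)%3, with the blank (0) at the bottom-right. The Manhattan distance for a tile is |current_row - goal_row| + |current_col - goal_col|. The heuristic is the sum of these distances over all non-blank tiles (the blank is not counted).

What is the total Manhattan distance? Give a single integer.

Tile 3: (0,0)->(0,2) = 2
Tile 6: (0,2)->(1,2) = 1
Tile 2: (1,0)->(0,1) = 2
Tile 5: (1,1)->(1,1) = 0
Tile 7: (1,2)->(2,0) = 3
Tile 4: (2,0)->(1,0) = 1
Tile 8: (2,1)->(2,1) = 0
Tile 1: (2,2)->(0,0) = 4
Sum: 2 + 1 + 2 + 0 + 3 + 1 + 0 + 4 = 13

Answer: 13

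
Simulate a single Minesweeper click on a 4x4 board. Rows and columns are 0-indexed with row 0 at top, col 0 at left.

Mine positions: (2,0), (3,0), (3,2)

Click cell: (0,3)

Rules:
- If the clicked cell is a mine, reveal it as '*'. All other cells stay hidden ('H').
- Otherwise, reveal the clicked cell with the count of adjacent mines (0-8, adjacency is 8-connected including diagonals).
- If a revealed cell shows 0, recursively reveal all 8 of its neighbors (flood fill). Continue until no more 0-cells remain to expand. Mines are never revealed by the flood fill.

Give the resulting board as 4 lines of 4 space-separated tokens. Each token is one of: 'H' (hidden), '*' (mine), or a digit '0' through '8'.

0 0 0 0
1 1 0 0
H 3 1 1
H H H H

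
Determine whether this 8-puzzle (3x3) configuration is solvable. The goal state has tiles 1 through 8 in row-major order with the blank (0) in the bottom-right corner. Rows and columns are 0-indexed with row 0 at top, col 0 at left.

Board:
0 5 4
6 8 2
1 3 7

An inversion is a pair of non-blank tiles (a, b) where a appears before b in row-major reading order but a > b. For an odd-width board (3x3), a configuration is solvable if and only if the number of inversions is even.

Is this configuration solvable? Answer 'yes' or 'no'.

Answer: no

Derivation:
Inversions (pairs i<j in row-major order where tile[i] > tile[j] > 0): 15
15 is odd, so the puzzle is not solvable.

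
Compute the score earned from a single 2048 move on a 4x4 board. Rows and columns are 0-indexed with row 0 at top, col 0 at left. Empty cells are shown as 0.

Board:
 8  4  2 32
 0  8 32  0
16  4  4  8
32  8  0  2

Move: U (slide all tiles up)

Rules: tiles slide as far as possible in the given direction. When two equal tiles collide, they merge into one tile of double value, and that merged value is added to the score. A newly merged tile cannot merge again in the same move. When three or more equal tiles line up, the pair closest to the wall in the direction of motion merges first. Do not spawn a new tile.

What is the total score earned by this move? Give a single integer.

Slide up:
col 0: [8, 0, 16, 32] -> [8, 16, 32, 0]  score +0 (running 0)
col 1: [4, 8, 4, 8] -> [4, 8, 4, 8]  score +0 (running 0)
col 2: [2, 32, 4, 0] -> [2, 32, 4, 0]  score +0 (running 0)
col 3: [32, 0, 8, 2] -> [32, 8, 2, 0]  score +0 (running 0)
Board after move:
 8  4  2 32
16  8 32  8
32  4  4  2
 0  8  0  0

Answer: 0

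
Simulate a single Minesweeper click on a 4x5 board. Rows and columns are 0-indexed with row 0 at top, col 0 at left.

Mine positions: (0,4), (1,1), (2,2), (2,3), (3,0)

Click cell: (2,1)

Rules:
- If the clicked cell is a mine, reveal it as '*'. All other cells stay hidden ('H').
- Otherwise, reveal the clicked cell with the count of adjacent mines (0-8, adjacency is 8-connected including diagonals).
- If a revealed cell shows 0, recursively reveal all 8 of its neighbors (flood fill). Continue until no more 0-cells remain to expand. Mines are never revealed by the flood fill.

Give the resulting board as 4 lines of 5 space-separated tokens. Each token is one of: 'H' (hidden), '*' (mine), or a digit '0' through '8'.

H H H H H
H H H H H
H 3 H H H
H H H H H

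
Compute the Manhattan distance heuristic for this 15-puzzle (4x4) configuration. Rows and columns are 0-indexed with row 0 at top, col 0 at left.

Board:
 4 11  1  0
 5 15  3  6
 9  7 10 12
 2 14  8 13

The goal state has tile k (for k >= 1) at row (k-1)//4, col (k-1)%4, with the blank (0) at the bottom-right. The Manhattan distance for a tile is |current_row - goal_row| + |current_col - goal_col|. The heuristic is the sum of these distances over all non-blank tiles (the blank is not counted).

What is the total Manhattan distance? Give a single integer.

Answer: 27

Derivation:
Tile 4: (0,0)->(0,3) = 3
Tile 11: (0,1)->(2,2) = 3
Tile 1: (0,2)->(0,0) = 2
Tile 5: (1,0)->(1,0) = 0
Tile 15: (1,1)->(3,2) = 3
Tile 3: (1,2)->(0,2) = 1
Tile 6: (1,3)->(1,1) = 2
Tile 9: (2,0)->(2,0) = 0
Tile 7: (2,1)->(1,2) = 2
Tile 10: (2,2)->(2,1) = 1
Tile 12: (2,3)->(2,3) = 0
Tile 2: (3,0)->(0,1) = 4
Tile 14: (3,1)->(3,1) = 0
Tile 8: (3,2)->(1,3) = 3
Tile 13: (3,3)->(3,0) = 3
Sum: 3 + 3 + 2 + 0 + 3 + 1 + 2 + 0 + 2 + 1 + 0 + 4 + 0 + 3 + 3 = 27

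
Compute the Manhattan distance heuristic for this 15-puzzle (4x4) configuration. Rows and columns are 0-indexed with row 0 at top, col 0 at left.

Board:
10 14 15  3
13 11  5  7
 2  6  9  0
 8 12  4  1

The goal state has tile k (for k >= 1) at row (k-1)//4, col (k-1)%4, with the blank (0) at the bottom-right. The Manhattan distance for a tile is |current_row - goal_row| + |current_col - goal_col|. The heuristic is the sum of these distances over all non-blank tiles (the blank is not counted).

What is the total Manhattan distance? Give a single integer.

Tile 10: at (0,0), goal (2,1), distance |0-2|+|0-1| = 3
Tile 14: at (0,1), goal (3,1), distance |0-3|+|1-1| = 3
Tile 15: at (0,2), goal (3,2), distance |0-3|+|2-2| = 3
Tile 3: at (0,3), goal (0,2), distance |0-0|+|3-2| = 1
Tile 13: at (1,0), goal (3,0), distance |1-3|+|0-0| = 2
Tile 11: at (1,1), goal (2,2), distance |1-2|+|1-2| = 2
Tile 5: at (1,2), goal (1,0), distance |1-1|+|2-0| = 2
Tile 7: at (1,3), goal (1,2), distance |1-1|+|3-2| = 1
Tile 2: at (2,0), goal (0,1), distance |2-0|+|0-1| = 3
Tile 6: at (2,1), goal (1,1), distance |2-1|+|1-1| = 1
Tile 9: at (2,2), goal (2,0), distance |2-2|+|2-0| = 2
Tile 8: at (3,0), goal (1,3), distance |3-1|+|0-3| = 5
Tile 12: at (3,1), goal (2,3), distance |3-2|+|1-3| = 3
Tile 4: at (3,2), goal (0,3), distance |3-0|+|2-3| = 4
Tile 1: at (3,3), goal (0,0), distance |3-0|+|3-0| = 6
Sum: 3 + 3 + 3 + 1 + 2 + 2 + 2 + 1 + 3 + 1 + 2 + 5 + 3 + 4 + 6 = 41

Answer: 41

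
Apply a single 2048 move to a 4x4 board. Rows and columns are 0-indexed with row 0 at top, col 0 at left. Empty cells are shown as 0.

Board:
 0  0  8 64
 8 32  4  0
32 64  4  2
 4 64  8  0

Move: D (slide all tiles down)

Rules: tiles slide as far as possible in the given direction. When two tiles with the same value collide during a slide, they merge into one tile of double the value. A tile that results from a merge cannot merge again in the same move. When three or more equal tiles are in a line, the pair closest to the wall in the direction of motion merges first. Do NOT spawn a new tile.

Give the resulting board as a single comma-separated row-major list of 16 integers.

Answer: 0, 0, 0, 0, 8, 0, 8, 0, 32, 32, 8, 64, 4, 128, 8, 2

Derivation:
Slide down:
col 0: [0, 8, 32, 4] -> [0, 8, 32, 4]
col 1: [0, 32, 64, 64] -> [0, 0, 32, 128]
col 2: [8, 4, 4, 8] -> [0, 8, 8, 8]
col 3: [64, 0, 2, 0] -> [0, 0, 64, 2]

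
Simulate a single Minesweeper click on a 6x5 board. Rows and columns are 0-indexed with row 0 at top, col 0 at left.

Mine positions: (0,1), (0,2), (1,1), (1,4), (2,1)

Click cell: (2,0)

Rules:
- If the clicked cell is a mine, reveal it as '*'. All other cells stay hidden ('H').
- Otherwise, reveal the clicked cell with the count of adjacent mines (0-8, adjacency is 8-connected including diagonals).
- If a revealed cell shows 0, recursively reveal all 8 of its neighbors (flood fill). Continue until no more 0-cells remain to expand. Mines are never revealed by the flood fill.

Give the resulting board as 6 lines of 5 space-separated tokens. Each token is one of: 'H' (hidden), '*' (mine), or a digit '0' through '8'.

H H H H H
H H H H H
2 H H H H
H H H H H
H H H H H
H H H H H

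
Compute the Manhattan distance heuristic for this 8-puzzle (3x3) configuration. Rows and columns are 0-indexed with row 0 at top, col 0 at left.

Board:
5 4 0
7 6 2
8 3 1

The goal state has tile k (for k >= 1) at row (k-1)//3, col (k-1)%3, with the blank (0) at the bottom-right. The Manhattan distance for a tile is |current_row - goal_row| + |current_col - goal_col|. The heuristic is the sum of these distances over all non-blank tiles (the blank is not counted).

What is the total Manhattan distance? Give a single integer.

Tile 5: at (0,0), goal (1,1), distance |0-1|+|0-1| = 2
Tile 4: at (0,1), goal (1,0), distance |0-1|+|1-0| = 2
Tile 7: at (1,0), goal (2,0), distance |1-2|+|0-0| = 1
Tile 6: at (1,1), goal (1,2), distance |1-1|+|1-2| = 1
Tile 2: at (1,2), goal (0,1), distance |1-0|+|2-1| = 2
Tile 8: at (2,0), goal (2,1), distance |2-2|+|0-1| = 1
Tile 3: at (2,1), goal (0,2), distance |2-0|+|1-2| = 3
Tile 1: at (2,2), goal (0,0), distance |2-0|+|2-0| = 4
Sum: 2 + 2 + 1 + 1 + 2 + 1 + 3 + 4 = 16

Answer: 16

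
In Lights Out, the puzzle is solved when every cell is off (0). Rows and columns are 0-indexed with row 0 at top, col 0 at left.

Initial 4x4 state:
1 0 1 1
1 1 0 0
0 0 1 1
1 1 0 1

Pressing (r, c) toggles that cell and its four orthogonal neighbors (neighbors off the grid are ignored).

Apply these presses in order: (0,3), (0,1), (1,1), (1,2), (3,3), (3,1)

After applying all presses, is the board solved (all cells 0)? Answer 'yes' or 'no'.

After press 1 at (0,3):
1 0 0 0
1 1 0 1
0 0 1 1
1 1 0 1

After press 2 at (0,1):
0 1 1 0
1 0 0 1
0 0 1 1
1 1 0 1

After press 3 at (1,1):
0 0 1 0
0 1 1 1
0 1 1 1
1 1 0 1

After press 4 at (1,2):
0 0 0 0
0 0 0 0
0 1 0 1
1 1 0 1

After press 5 at (3,3):
0 0 0 0
0 0 0 0
0 1 0 0
1 1 1 0

After press 6 at (3,1):
0 0 0 0
0 0 0 0
0 0 0 0
0 0 0 0

Lights still on: 0

Answer: yes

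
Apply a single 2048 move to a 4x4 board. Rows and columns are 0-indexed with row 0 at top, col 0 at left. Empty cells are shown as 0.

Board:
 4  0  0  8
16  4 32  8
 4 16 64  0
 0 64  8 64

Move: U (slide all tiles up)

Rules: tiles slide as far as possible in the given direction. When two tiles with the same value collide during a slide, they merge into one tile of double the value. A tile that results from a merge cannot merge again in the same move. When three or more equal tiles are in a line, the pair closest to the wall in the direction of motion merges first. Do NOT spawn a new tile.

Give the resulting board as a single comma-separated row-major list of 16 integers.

Slide up:
col 0: [4, 16, 4, 0] -> [4, 16, 4, 0]
col 1: [0, 4, 16, 64] -> [4, 16, 64, 0]
col 2: [0, 32, 64, 8] -> [32, 64, 8, 0]
col 3: [8, 8, 0, 64] -> [16, 64, 0, 0]

Answer: 4, 4, 32, 16, 16, 16, 64, 64, 4, 64, 8, 0, 0, 0, 0, 0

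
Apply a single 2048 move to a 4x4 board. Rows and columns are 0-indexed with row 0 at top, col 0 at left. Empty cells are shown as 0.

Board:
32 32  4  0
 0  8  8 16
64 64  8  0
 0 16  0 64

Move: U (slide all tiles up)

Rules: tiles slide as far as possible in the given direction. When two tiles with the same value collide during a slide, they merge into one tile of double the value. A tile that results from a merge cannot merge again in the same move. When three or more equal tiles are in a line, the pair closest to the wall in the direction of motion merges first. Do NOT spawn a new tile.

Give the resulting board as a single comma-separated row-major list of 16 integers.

Slide up:
col 0: [32, 0, 64, 0] -> [32, 64, 0, 0]
col 1: [32, 8, 64, 16] -> [32, 8, 64, 16]
col 2: [4, 8, 8, 0] -> [4, 16, 0, 0]
col 3: [0, 16, 0, 64] -> [16, 64, 0, 0]

Answer: 32, 32, 4, 16, 64, 8, 16, 64, 0, 64, 0, 0, 0, 16, 0, 0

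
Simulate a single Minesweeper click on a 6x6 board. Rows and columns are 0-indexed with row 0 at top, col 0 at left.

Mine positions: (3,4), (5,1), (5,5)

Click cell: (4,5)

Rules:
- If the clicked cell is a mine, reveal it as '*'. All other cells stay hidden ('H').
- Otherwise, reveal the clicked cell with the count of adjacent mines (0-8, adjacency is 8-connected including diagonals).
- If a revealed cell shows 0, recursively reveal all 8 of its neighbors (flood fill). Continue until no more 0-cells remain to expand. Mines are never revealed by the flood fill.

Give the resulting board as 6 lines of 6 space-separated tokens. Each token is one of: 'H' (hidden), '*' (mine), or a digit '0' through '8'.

H H H H H H
H H H H H H
H H H H H H
H H H H H H
H H H H H 2
H H H H H H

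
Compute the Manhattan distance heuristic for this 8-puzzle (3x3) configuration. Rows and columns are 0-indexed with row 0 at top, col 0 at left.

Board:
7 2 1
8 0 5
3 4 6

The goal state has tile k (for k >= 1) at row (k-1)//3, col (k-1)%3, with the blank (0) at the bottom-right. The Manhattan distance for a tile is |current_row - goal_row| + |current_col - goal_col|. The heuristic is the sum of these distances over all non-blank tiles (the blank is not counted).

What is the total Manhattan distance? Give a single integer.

Tile 7: at (0,0), goal (2,0), distance |0-2|+|0-0| = 2
Tile 2: at (0,1), goal (0,1), distance |0-0|+|1-1| = 0
Tile 1: at (0,2), goal (0,0), distance |0-0|+|2-0| = 2
Tile 8: at (1,0), goal (2,1), distance |1-2|+|0-1| = 2
Tile 5: at (1,2), goal (1,1), distance |1-1|+|2-1| = 1
Tile 3: at (2,0), goal (0,2), distance |2-0|+|0-2| = 4
Tile 4: at (2,1), goal (1,0), distance |2-1|+|1-0| = 2
Tile 6: at (2,2), goal (1,2), distance |2-1|+|2-2| = 1
Sum: 2 + 0 + 2 + 2 + 1 + 4 + 2 + 1 = 14

Answer: 14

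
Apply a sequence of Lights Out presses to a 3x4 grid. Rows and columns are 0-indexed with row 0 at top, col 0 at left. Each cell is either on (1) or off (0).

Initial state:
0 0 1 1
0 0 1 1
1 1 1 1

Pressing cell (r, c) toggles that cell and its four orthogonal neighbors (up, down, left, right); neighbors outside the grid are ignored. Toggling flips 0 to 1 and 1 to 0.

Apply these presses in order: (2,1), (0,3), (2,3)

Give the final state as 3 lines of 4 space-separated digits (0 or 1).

Answer: 0 0 0 0
0 1 1 1
0 0 1 0

Derivation:
After press 1 at (2,1):
0 0 1 1
0 1 1 1
0 0 0 1

After press 2 at (0,3):
0 0 0 0
0 1 1 0
0 0 0 1

After press 3 at (2,3):
0 0 0 0
0 1 1 1
0 0 1 0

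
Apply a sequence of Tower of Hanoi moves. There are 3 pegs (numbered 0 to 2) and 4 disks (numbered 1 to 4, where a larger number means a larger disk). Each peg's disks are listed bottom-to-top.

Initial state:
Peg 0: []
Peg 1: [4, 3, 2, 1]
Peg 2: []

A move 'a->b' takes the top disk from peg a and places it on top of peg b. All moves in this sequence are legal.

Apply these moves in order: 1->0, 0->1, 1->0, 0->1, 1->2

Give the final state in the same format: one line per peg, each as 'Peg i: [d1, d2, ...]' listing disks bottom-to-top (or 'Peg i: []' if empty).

After move 1 (1->0):
Peg 0: [1]
Peg 1: [4, 3, 2]
Peg 2: []

After move 2 (0->1):
Peg 0: []
Peg 1: [4, 3, 2, 1]
Peg 2: []

After move 3 (1->0):
Peg 0: [1]
Peg 1: [4, 3, 2]
Peg 2: []

After move 4 (0->1):
Peg 0: []
Peg 1: [4, 3, 2, 1]
Peg 2: []

After move 5 (1->2):
Peg 0: []
Peg 1: [4, 3, 2]
Peg 2: [1]

Answer: Peg 0: []
Peg 1: [4, 3, 2]
Peg 2: [1]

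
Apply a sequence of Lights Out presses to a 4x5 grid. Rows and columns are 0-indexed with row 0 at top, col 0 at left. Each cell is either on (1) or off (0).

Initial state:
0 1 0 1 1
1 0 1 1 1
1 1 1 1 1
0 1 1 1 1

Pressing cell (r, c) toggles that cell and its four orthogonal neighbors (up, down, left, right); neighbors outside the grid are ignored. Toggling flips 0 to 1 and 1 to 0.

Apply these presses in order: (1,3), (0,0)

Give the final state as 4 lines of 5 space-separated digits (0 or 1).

After press 1 at (1,3):
0 1 0 0 1
1 0 0 0 0
1 1 1 0 1
0 1 1 1 1

After press 2 at (0,0):
1 0 0 0 1
0 0 0 0 0
1 1 1 0 1
0 1 1 1 1

Answer: 1 0 0 0 1
0 0 0 0 0
1 1 1 0 1
0 1 1 1 1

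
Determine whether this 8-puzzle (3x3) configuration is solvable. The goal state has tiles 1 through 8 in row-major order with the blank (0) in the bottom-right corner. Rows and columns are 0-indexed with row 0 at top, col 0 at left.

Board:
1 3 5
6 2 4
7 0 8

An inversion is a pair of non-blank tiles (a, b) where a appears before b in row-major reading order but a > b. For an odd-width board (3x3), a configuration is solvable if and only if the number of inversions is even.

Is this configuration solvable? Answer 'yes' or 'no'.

Inversions (pairs i<j in row-major order where tile[i] > tile[j] > 0): 5
5 is odd, so the puzzle is not solvable.

Answer: no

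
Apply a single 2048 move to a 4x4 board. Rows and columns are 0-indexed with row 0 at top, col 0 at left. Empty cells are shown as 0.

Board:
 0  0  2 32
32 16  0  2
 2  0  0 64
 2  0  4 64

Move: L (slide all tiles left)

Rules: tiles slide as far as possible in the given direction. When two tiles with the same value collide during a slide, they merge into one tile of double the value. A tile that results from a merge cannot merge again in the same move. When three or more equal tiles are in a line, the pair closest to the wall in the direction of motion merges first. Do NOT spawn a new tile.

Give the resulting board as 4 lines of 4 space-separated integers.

Answer:  2 32  0  0
32 16  2  0
 2 64  0  0
 2  4 64  0

Derivation:
Slide left:
row 0: [0, 0, 2, 32] -> [2, 32, 0, 0]
row 1: [32, 16, 0, 2] -> [32, 16, 2, 0]
row 2: [2, 0, 0, 64] -> [2, 64, 0, 0]
row 3: [2, 0, 4, 64] -> [2, 4, 64, 0]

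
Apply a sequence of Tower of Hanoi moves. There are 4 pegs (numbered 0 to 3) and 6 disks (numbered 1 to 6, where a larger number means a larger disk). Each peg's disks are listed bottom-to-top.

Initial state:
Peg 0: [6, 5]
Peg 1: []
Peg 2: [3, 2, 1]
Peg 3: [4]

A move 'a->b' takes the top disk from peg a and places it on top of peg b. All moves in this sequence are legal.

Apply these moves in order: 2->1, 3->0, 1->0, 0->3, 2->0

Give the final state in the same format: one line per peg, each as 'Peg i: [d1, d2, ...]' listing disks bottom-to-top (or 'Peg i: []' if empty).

After move 1 (2->1):
Peg 0: [6, 5]
Peg 1: [1]
Peg 2: [3, 2]
Peg 3: [4]

After move 2 (3->0):
Peg 0: [6, 5, 4]
Peg 1: [1]
Peg 2: [3, 2]
Peg 3: []

After move 3 (1->0):
Peg 0: [6, 5, 4, 1]
Peg 1: []
Peg 2: [3, 2]
Peg 3: []

After move 4 (0->3):
Peg 0: [6, 5, 4]
Peg 1: []
Peg 2: [3, 2]
Peg 3: [1]

After move 5 (2->0):
Peg 0: [6, 5, 4, 2]
Peg 1: []
Peg 2: [3]
Peg 3: [1]

Answer: Peg 0: [6, 5, 4, 2]
Peg 1: []
Peg 2: [3]
Peg 3: [1]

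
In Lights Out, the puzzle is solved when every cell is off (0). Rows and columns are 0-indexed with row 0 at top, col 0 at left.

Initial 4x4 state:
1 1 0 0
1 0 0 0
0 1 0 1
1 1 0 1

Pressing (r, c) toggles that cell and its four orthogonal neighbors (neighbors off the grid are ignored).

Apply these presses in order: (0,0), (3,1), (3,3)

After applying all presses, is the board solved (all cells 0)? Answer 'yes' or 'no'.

Answer: yes

Derivation:
After press 1 at (0,0):
0 0 0 0
0 0 0 0
0 1 0 1
1 1 0 1

After press 2 at (3,1):
0 0 0 0
0 0 0 0
0 0 0 1
0 0 1 1

After press 3 at (3,3):
0 0 0 0
0 0 0 0
0 0 0 0
0 0 0 0

Lights still on: 0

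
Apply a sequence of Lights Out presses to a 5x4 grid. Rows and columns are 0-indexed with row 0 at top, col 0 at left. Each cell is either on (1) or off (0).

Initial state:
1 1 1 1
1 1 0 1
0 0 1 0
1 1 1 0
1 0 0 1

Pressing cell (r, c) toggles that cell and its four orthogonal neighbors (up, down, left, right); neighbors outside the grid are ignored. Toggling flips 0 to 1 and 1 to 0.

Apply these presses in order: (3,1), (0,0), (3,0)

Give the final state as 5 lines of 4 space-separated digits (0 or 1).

Answer: 0 0 1 1
0 1 0 1
1 1 1 0
1 1 0 0
0 1 0 1

Derivation:
After press 1 at (3,1):
1 1 1 1
1 1 0 1
0 1 1 0
0 0 0 0
1 1 0 1

After press 2 at (0,0):
0 0 1 1
0 1 0 1
0 1 1 0
0 0 0 0
1 1 0 1

After press 3 at (3,0):
0 0 1 1
0 1 0 1
1 1 1 0
1 1 0 0
0 1 0 1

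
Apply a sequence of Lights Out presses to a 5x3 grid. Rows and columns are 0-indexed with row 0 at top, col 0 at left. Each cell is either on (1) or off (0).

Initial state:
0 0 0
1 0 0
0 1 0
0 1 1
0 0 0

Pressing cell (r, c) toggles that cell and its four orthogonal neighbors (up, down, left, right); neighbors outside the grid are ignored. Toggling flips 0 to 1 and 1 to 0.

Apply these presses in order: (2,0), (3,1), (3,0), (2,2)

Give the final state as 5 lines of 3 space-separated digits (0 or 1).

After press 1 at (2,0):
0 0 0
0 0 0
1 0 0
1 1 1
0 0 0

After press 2 at (3,1):
0 0 0
0 0 0
1 1 0
0 0 0
0 1 0

After press 3 at (3,0):
0 0 0
0 0 0
0 1 0
1 1 0
1 1 0

After press 4 at (2,2):
0 0 0
0 0 1
0 0 1
1 1 1
1 1 0

Answer: 0 0 0
0 0 1
0 0 1
1 1 1
1 1 0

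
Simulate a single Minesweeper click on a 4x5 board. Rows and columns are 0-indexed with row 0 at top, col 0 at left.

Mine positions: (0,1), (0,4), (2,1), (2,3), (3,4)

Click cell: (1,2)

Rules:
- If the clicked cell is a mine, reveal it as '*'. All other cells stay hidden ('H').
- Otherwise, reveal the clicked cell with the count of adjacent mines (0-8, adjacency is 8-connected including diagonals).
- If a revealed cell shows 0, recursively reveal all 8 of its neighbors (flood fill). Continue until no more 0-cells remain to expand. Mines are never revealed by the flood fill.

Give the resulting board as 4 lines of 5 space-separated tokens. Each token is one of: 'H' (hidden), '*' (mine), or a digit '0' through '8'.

H H H H H
H H 3 H H
H H H H H
H H H H H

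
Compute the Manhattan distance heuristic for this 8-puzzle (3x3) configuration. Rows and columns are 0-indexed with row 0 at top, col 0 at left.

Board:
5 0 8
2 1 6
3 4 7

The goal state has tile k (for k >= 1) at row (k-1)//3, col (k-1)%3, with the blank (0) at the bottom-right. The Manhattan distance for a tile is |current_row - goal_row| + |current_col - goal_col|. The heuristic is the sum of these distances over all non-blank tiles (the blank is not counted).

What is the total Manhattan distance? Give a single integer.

Tile 5: at (0,0), goal (1,1), distance |0-1|+|0-1| = 2
Tile 8: at (0,2), goal (2,1), distance |0-2|+|2-1| = 3
Tile 2: at (1,0), goal (0,1), distance |1-0|+|0-1| = 2
Tile 1: at (1,1), goal (0,0), distance |1-0|+|1-0| = 2
Tile 6: at (1,2), goal (1,2), distance |1-1|+|2-2| = 0
Tile 3: at (2,0), goal (0,2), distance |2-0|+|0-2| = 4
Tile 4: at (2,1), goal (1,0), distance |2-1|+|1-0| = 2
Tile 7: at (2,2), goal (2,0), distance |2-2|+|2-0| = 2
Sum: 2 + 3 + 2 + 2 + 0 + 4 + 2 + 2 = 17

Answer: 17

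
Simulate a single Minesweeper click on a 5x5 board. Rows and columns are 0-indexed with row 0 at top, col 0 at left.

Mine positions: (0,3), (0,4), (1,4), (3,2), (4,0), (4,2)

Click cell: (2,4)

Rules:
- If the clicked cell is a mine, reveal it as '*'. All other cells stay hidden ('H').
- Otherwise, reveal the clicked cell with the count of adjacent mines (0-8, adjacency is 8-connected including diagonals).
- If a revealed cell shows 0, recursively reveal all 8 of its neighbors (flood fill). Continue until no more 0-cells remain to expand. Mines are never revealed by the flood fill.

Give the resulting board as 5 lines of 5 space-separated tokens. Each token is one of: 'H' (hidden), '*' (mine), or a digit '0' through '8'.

H H H H H
H H H H H
H H H H 1
H H H H H
H H H H H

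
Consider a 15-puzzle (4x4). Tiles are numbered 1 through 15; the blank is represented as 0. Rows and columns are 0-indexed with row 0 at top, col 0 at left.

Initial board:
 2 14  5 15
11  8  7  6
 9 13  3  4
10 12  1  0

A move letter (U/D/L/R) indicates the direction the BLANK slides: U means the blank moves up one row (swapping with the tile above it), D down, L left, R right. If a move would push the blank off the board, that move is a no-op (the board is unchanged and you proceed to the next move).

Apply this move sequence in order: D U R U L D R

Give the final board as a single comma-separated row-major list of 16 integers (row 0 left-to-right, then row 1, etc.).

After move 1 (D):
 2 14  5 15
11  8  7  6
 9 13  3  4
10 12  1  0

After move 2 (U):
 2 14  5 15
11  8  7  6
 9 13  3  0
10 12  1  4

After move 3 (R):
 2 14  5 15
11  8  7  6
 9 13  3  0
10 12  1  4

After move 4 (U):
 2 14  5 15
11  8  7  0
 9 13  3  6
10 12  1  4

After move 5 (L):
 2 14  5 15
11  8  0  7
 9 13  3  6
10 12  1  4

After move 6 (D):
 2 14  5 15
11  8  3  7
 9 13  0  6
10 12  1  4

After move 7 (R):
 2 14  5 15
11  8  3  7
 9 13  6  0
10 12  1  4

Answer: 2, 14, 5, 15, 11, 8, 3, 7, 9, 13, 6, 0, 10, 12, 1, 4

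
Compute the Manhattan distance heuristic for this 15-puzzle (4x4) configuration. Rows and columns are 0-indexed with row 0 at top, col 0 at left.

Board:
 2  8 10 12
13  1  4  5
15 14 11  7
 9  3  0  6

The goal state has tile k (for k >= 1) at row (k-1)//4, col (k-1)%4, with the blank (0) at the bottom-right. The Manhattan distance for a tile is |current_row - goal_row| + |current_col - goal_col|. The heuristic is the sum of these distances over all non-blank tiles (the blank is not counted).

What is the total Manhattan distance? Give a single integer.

Answer: 33

Derivation:
Tile 2: at (0,0), goal (0,1), distance |0-0|+|0-1| = 1
Tile 8: at (0,1), goal (1,3), distance |0-1|+|1-3| = 3
Tile 10: at (0,2), goal (2,1), distance |0-2|+|2-1| = 3
Tile 12: at (0,3), goal (2,3), distance |0-2|+|3-3| = 2
Tile 13: at (1,0), goal (3,0), distance |1-3|+|0-0| = 2
Tile 1: at (1,1), goal (0,0), distance |1-0|+|1-0| = 2
Tile 4: at (1,2), goal (0,3), distance |1-0|+|2-3| = 2
Tile 5: at (1,3), goal (1,0), distance |1-1|+|3-0| = 3
Tile 15: at (2,0), goal (3,2), distance |2-3|+|0-2| = 3
Tile 14: at (2,1), goal (3,1), distance |2-3|+|1-1| = 1
Tile 11: at (2,2), goal (2,2), distance |2-2|+|2-2| = 0
Tile 7: at (2,3), goal (1,2), distance |2-1|+|3-2| = 2
Tile 9: at (3,0), goal (2,0), distance |3-2|+|0-0| = 1
Tile 3: at (3,1), goal (0,2), distance |3-0|+|1-2| = 4
Tile 6: at (3,3), goal (1,1), distance |3-1|+|3-1| = 4
Sum: 1 + 3 + 3 + 2 + 2 + 2 + 2 + 3 + 3 + 1 + 0 + 2 + 1 + 4 + 4 = 33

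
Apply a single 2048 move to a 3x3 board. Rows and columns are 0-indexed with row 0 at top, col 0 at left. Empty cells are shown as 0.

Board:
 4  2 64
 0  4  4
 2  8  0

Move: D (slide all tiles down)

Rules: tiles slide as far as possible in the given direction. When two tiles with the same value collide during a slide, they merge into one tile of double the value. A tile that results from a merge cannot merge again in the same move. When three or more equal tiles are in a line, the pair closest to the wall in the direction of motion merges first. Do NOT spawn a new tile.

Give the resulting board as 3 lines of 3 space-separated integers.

Answer:  0  2  0
 4  4 64
 2  8  4

Derivation:
Slide down:
col 0: [4, 0, 2] -> [0, 4, 2]
col 1: [2, 4, 8] -> [2, 4, 8]
col 2: [64, 4, 0] -> [0, 64, 4]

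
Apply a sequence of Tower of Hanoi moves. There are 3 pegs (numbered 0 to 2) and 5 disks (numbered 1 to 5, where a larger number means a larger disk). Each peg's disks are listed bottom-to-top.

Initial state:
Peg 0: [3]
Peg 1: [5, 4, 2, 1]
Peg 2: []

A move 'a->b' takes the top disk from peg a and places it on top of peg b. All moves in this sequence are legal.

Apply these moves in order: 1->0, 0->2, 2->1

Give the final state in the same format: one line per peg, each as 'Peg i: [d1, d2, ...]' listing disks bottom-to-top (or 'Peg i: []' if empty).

After move 1 (1->0):
Peg 0: [3, 1]
Peg 1: [5, 4, 2]
Peg 2: []

After move 2 (0->2):
Peg 0: [3]
Peg 1: [5, 4, 2]
Peg 2: [1]

After move 3 (2->1):
Peg 0: [3]
Peg 1: [5, 4, 2, 1]
Peg 2: []

Answer: Peg 0: [3]
Peg 1: [5, 4, 2, 1]
Peg 2: []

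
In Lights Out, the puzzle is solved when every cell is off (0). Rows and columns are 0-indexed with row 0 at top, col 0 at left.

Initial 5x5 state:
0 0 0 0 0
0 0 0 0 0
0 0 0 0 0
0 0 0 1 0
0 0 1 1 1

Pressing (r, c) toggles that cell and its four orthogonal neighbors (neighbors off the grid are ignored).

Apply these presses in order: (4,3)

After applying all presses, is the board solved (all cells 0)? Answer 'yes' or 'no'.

Answer: yes

Derivation:
After press 1 at (4,3):
0 0 0 0 0
0 0 0 0 0
0 0 0 0 0
0 0 0 0 0
0 0 0 0 0

Lights still on: 0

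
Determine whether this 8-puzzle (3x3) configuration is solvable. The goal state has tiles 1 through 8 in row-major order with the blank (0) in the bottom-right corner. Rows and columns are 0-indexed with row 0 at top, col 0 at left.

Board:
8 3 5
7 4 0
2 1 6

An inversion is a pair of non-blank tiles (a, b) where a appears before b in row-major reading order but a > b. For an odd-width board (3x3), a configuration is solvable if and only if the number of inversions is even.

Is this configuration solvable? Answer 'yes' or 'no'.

Answer: no

Derivation:
Inversions (pairs i<j in row-major order where tile[i] > tile[j] > 0): 19
19 is odd, so the puzzle is not solvable.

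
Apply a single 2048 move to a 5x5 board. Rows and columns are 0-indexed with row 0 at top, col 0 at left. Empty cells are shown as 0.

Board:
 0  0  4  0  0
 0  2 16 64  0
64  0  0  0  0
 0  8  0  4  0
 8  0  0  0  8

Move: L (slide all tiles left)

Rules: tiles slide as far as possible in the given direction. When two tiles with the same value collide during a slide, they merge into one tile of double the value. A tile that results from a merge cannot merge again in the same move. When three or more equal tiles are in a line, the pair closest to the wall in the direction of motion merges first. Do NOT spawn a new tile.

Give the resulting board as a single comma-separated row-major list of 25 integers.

Answer: 4, 0, 0, 0, 0, 2, 16, 64, 0, 0, 64, 0, 0, 0, 0, 8, 4, 0, 0, 0, 16, 0, 0, 0, 0

Derivation:
Slide left:
row 0: [0, 0, 4, 0, 0] -> [4, 0, 0, 0, 0]
row 1: [0, 2, 16, 64, 0] -> [2, 16, 64, 0, 0]
row 2: [64, 0, 0, 0, 0] -> [64, 0, 0, 0, 0]
row 3: [0, 8, 0, 4, 0] -> [8, 4, 0, 0, 0]
row 4: [8, 0, 0, 0, 8] -> [16, 0, 0, 0, 0]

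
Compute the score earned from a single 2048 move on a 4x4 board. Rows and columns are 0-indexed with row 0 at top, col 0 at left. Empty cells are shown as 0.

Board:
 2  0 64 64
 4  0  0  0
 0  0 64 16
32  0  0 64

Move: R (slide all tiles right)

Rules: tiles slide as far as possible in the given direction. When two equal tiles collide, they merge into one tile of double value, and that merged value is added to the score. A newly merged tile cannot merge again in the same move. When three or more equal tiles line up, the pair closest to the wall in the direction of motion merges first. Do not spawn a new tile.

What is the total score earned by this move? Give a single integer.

Slide right:
row 0: [2, 0, 64, 64] -> [0, 0, 2, 128]  score +128 (running 128)
row 1: [4, 0, 0, 0] -> [0, 0, 0, 4]  score +0 (running 128)
row 2: [0, 0, 64, 16] -> [0, 0, 64, 16]  score +0 (running 128)
row 3: [32, 0, 0, 64] -> [0, 0, 32, 64]  score +0 (running 128)
Board after move:
  0   0   2 128
  0   0   0   4
  0   0  64  16
  0   0  32  64

Answer: 128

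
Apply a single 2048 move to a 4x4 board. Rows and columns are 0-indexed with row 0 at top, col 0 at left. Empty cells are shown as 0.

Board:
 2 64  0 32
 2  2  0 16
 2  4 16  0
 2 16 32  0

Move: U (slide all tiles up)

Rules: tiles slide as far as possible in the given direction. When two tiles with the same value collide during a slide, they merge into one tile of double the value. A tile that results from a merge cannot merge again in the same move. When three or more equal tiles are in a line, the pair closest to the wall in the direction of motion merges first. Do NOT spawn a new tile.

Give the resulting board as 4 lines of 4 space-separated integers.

Slide up:
col 0: [2, 2, 2, 2] -> [4, 4, 0, 0]
col 1: [64, 2, 4, 16] -> [64, 2, 4, 16]
col 2: [0, 0, 16, 32] -> [16, 32, 0, 0]
col 3: [32, 16, 0, 0] -> [32, 16, 0, 0]

Answer:  4 64 16 32
 4  2 32 16
 0  4  0  0
 0 16  0  0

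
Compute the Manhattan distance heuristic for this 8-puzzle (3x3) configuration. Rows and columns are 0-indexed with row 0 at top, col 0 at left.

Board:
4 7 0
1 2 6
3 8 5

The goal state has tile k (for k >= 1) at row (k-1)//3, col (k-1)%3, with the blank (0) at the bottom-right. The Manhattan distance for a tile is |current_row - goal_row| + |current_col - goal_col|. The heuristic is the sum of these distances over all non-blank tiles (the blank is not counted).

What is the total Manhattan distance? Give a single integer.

Answer: 12

Derivation:
Tile 4: at (0,0), goal (1,0), distance |0-1|+|0-0| = 1
Tile 7: at (0,1), goal (2,0), distance |0-2|+|1-0| = 3
Tile 1: at (1,0), goal (0,0), distance |1-0|+|0-0| = 1
Tile 2: at (1,1), goal (0,1), distance |1-0|+|1-1| = 1
Tile 6: at (1,2), goal (1,2), distance |1-1|+|2-2| = 0
Tile 3: at (2,0), goal (0,2), distance |2-0|+|0-2| = 4
Tile 8: at (2,1), goal (2,1), distance |2-2|+|1-1| = 0
Tile 5: at (2,2), goal (1,1), distance |2-1|+|2-1| = 2
Sum: 1 + 3 + 1 + 1 + 0 + 4 + 0 + 2 = 12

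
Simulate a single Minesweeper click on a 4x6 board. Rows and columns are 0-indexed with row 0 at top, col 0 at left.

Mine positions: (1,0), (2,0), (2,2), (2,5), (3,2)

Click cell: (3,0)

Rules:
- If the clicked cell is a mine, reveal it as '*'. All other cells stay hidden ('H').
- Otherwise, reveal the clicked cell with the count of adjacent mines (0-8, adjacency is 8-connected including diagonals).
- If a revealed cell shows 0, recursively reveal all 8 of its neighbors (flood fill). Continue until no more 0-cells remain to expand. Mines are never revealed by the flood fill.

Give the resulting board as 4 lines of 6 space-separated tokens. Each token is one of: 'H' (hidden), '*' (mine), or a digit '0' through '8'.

H H H H H H
H H H H H H
H H H H H H
1 H H H H H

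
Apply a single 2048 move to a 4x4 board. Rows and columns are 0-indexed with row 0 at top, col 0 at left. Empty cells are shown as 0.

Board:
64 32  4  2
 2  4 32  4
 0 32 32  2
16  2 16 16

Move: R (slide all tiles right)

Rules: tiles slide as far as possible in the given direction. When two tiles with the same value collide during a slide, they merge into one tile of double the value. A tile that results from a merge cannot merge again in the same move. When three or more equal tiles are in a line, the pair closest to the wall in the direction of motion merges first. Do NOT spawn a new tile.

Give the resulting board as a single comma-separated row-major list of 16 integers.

Slide right:
row 0: [64, 32, 4, 2] -> [64, 32, 4, 2]
row 1: [2, 4, 32, 4] -> [2, 4, 32, 4]
row 2: [0, 32, 32, 2] -> [0, 0, 64, 2]
row 3: [16, 2, 16, 16] -> [0, 16, 2, 32]

Answer: 64, 32, 4, 2, 2, 4, 32, 4, 0, 0, 64, 2, 0, 16, 2, 32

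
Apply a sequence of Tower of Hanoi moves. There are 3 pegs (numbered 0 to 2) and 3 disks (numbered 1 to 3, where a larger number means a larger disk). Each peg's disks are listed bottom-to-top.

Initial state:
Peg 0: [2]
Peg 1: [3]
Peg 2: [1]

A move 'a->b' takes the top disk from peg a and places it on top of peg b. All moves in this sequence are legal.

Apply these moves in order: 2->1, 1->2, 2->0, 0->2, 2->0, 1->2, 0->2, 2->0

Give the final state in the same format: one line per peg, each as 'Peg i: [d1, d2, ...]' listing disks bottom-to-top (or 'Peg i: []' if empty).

Answer: Peg 0: [2, 1]
Peg 1: []
Peg 2: [3]

Derivation:
After move 1 (2->1):
Peg 0: [2]
Peg 1: [3, 1]
Peg 2: []

After move 2 (1->2):
Peg 0: [2]
Peg 1: [3]
Peg 2: [1]

After move 3 (2->0):
Peg 0: [2, 1]
Peg 1: [3]
Peg 2: []

After move 4 (0->2):
Peg 0: [2]
Peg 1: [3]
Peg 2: [1]

After move 5 (2->0):
Peg 0: [2, 1]
Peg 1: [3]
Peg 2: []

After move 6 (1->2):
Peg 0: [2, 1]
Peg 1: []
Peg 2: [3]

After move 7 (0->2):
Peg 0: [2]
Peg 1: []
Peg 2: [3, 1]

After move 8 (2->0):
Peg 0: [2, 1]
Peg 1: []
Peg 2: [3]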